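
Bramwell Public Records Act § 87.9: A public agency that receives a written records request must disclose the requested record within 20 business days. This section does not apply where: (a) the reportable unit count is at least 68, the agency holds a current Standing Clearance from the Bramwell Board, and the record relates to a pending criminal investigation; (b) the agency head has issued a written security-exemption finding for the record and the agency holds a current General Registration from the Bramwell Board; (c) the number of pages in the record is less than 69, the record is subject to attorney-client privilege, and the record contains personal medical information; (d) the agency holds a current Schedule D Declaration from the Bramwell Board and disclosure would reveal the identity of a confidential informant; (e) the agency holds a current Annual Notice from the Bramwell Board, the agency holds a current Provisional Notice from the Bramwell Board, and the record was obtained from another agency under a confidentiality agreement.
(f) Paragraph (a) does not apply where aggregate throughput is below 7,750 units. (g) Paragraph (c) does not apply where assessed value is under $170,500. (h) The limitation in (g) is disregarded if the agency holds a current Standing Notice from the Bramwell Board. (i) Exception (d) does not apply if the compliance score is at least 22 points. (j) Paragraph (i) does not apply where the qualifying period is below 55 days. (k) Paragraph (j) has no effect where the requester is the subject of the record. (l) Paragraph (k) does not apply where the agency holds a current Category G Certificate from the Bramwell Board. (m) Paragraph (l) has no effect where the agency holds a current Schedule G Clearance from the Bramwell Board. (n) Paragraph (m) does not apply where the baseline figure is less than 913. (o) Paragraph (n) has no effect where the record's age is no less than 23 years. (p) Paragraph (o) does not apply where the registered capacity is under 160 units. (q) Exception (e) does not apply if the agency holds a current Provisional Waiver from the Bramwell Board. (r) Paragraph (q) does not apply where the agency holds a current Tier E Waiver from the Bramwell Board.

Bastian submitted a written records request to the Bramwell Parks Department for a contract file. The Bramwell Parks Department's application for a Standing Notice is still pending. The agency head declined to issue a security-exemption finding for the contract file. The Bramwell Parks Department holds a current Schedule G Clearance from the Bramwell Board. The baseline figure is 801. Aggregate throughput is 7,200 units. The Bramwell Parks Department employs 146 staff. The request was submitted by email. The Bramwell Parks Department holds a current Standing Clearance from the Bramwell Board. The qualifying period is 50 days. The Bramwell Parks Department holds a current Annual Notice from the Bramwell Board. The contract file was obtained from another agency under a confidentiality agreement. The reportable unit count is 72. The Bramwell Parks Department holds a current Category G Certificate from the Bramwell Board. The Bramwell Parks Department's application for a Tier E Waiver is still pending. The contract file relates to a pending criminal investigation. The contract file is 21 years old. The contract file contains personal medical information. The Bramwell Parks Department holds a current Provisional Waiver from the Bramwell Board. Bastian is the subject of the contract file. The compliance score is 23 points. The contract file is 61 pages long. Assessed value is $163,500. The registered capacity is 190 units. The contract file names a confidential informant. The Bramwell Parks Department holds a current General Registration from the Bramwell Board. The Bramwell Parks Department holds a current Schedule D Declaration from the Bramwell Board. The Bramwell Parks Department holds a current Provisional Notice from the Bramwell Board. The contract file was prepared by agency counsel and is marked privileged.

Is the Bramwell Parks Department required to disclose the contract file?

All of (a)'s requirements are met (the reportable unit count is 72, meeting the 68 threshold; a current Standing Clearance is held; the contract file relates to a pending investigation). However, paragraph (f) must be considered: (f) operates against (a): aggregate throughput is 7,200 units, below the 7,750 units limit. So (a) is unavailable.
Exception (b) does not apply: the agency head declined to issue a security-exemption finding.
Exception (c)'s conditions are all satisfied: the number of pages in the record is 61, less than the 69 limit; the contract file is privileged; the contract file contains personal medical information. But: (g) operates against (c): assessed value is $163,500, under the $170,500 limit. (h), which would lift (g), is inapplicable — no current Standing Notice is held. Exception (c) does not apply.
All of (d)'s requirements are met (a current Schedule D Declaration is held; the contract file names a confidential informant). Considering the limiting provisions: (i) would limit (d) — the compliance score is 23 points, meeting the 22 points threshold — but (j) sets (i) aside: (j) is engaged — the qualifying period is 50 days, below the 55 days limit. (k) would limit (j) — Bastian is the subject of the contract file — but (l) sets (k) aside: (l) operates against (k): a current Category G Certificate is held. (m) is engaged (a current Schedule G Clearance is held), but is itself disapplied by (n): (n) is triggered — the baseline figure is 801, less than the 913 limit. (o), which would lift (n), is inapplicable — the record's age is 21 years, short of 23 years. (d) remains available.
Exception (e)'s conditions are all satisfied: a current Annual Notice is held; a current Provisional Notice is held; the contract file was obtained under a confidentiality agreement. But applying paragraphs (q)–(r): (q) operates against (e): a current Provisional Waiver is held. (r) does not operate here (the Tier E Waiver is not current), so (q) stands. Exception (e) does not apply.

No — exception (d) applies; the Bramwell Parks Department is not required to disclose the contract file.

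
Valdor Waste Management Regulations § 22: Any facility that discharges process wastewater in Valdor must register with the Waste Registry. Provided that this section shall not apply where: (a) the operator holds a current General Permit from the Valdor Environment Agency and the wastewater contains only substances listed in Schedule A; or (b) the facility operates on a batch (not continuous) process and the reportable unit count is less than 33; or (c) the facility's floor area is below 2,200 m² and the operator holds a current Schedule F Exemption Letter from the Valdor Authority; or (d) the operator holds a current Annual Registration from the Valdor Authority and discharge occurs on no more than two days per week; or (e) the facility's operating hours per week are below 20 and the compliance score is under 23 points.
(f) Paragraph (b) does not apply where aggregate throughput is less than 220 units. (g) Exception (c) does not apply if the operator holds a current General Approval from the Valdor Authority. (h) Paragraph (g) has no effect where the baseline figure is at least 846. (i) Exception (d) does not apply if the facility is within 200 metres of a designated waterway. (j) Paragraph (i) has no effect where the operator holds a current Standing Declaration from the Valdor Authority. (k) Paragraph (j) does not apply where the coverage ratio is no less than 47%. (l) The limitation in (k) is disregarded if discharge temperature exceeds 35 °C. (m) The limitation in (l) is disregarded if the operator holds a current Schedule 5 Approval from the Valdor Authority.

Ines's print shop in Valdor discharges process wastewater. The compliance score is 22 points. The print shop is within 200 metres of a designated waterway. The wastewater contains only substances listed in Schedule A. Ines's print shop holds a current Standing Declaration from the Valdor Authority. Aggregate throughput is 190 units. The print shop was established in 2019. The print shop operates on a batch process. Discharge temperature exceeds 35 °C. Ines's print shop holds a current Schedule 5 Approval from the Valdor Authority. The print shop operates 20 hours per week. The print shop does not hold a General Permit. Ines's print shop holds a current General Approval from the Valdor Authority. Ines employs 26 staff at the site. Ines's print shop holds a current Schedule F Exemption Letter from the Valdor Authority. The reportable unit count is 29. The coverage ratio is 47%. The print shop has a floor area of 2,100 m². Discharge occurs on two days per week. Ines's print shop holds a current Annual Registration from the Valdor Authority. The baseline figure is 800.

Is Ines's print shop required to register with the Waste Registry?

Exception (a) fails — no General Permit is held.
Exception (b)'s conditions are all satisfied: the facility operates on a batch process; the reportable unit count is 29, less than the 33 limit. But: (f) operates against (b): aggregate throughput is 190 units, less than the 220 units limit. (b) is therefore removed.
Exception (c) is satisfied on its face — the facility's floor area is 2,100 m², below the 2,200 m² limit; a current Schedule F Exemption Letter is held. Turning to paragraphs (g)–(h): (g) operates against (c): a current General Approval is held. (h), which would lift (g), is not engaged — the baseline figure is 800, short of 846. (c) is therefore removed.
Exception (d) is satisfied on its face — a current Annual Registration is held; discharge occurs on no more than two days per week. But applying paragraphs (i)–(m): (i) operates against (d): the print shop is within 200 m of a designated waterway. (j) is triggered (a current Standing Declaration is held), but is displaced by (k): (k) operates against (j): the coverage ratio is 47%, meeting the 47% threshold. (l) is triggered (discharge temperature exceeds 35 °C), but yields to (m): (m) operates against (l): a current Schedule 5 Approval is held. (d) is therefore removed.
Exception (e) does not apply: the facility's operating hours per week are 20, not below 20.
Every exception is unavailable, so the rule governs.

Yes — Ines's print shop must register with the Waste Registry.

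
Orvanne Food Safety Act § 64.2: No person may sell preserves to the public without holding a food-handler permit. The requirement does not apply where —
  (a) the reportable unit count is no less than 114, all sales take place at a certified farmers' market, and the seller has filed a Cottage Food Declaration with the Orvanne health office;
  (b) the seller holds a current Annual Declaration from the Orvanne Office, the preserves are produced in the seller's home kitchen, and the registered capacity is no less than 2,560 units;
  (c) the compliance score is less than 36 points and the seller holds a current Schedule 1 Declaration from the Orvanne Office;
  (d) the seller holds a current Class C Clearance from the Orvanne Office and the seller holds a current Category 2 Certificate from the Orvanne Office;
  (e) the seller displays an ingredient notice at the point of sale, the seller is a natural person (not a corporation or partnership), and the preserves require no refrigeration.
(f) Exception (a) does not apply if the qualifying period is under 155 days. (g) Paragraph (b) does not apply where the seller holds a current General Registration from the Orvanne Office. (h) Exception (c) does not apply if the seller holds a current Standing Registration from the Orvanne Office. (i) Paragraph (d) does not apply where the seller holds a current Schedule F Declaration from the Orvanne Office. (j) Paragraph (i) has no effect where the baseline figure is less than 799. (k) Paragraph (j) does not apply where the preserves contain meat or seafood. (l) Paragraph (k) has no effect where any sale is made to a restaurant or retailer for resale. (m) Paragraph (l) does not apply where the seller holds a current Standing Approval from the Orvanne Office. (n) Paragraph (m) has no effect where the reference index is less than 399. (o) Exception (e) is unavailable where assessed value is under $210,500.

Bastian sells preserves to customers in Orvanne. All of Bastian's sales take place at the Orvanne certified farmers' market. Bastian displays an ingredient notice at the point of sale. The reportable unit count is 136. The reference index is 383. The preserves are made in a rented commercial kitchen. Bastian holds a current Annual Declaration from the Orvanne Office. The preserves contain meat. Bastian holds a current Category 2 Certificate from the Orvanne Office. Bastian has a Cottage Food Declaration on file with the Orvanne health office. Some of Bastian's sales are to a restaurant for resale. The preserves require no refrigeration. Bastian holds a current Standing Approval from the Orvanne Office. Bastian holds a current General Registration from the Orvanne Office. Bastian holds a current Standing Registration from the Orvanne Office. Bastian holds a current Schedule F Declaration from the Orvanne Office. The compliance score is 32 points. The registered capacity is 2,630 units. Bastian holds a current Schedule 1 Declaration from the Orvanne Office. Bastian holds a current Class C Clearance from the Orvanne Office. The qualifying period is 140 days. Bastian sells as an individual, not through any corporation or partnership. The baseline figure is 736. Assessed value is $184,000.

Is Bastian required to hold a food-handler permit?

Exception (a) is satisfied on its face — the reportable unit count is 136, meeting the 114 threshold; all sales are at a certified farmers' market; a Cottage Food Declaration is on file. However, paragraph (f) must be considered: (f) operates against (a): the qualifying period is 140 days, under the 155 days limit. Exception (a) does not apply.
Exception (b) fails — the preserves are made in a commercial kitchen, not a home kitchen.
Exception (c) is satisfied on its face — the compliance score is 32 points, less than the 36 points limit; a current Schedule 1 Declaration is held. But: (h) applies — a current Standing Registration is held. (c) is therefore removed.
Exception (d): a current Class C Clearance is held; a current Category 2 Certificate is held — every condition holds. Considering the limiting provisions: (i) would limit (d) — a current Schedule F Declaration is held — but (j) sets (i) aside: (j) is engaged — the baseline figure is 736, less than the 799 limit. (k) operates (the preserves contain meat), but yields to (l): (l) operates against (k): some sales are to a restaurant for resale. (m) would limit (l) — a current Standing Approval is held — but (n) sets (m) aside: (n) operates against (m): the reference index is 383, less than the 399 limit. So (d) applies.
Exception (e)'s conditions are all satisfied: an ingredient notice is displayed; the seller is a natural person; the preserves are shelf-stable. Turning to paragraph (o): (o) applies — assessed value is $184,000, under the $210,500 limit. So (e) is unavailable.

No — exception (d) applies; Bastian is not required to hold a food-handler permit.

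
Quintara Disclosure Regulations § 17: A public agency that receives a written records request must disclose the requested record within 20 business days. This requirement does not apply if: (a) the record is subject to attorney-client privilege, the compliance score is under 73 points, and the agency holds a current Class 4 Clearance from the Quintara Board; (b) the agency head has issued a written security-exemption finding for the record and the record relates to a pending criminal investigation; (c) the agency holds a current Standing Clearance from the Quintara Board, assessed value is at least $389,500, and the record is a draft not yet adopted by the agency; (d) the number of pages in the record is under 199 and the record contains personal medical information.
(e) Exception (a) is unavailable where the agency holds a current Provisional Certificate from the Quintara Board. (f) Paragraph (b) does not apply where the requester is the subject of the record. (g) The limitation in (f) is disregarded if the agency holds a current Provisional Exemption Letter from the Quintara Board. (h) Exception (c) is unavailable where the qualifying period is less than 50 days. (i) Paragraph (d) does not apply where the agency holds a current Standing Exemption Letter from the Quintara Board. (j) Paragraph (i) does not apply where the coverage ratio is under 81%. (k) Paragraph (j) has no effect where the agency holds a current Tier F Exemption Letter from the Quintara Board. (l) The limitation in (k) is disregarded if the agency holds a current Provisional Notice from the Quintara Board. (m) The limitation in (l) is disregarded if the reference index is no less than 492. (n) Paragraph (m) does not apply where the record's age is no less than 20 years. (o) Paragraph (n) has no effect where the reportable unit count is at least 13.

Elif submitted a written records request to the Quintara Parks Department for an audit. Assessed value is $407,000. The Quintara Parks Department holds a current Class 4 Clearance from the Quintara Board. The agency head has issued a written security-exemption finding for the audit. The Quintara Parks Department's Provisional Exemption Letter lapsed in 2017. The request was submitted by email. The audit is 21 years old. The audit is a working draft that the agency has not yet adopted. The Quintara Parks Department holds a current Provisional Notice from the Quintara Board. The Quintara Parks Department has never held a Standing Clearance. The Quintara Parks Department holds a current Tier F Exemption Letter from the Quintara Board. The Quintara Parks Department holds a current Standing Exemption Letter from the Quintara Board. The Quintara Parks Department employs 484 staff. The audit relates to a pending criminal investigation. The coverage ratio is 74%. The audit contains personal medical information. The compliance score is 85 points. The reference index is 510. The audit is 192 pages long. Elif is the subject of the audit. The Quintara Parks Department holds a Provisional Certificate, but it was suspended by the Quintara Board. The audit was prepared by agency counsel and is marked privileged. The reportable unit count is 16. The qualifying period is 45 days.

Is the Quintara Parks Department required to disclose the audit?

Yes — the Quintara Parks Department must disclose the audit.

Exception (a) requires that the compliance score is under 73 points; but the compliance score is 85 points, not under 73 points, so (a) is unavailable.
Exception (b): a written security-exemption finding has been issued; the audit relates to a pending investigation — every condition holds. However, paragraphs (f)–(g) must be considered: (f) operates — Elif is the subject of the audit. (g), which would lift (f), is not triggered — the Provisional Exemption Letter is not current. (b) is therefore removed.
Exception (c) requires that the agency holds a current Standing Clearance from the Quintara Board; but no current Standing Clearance is held, so (c) is unavailable.
Exception (d): the number of pages in the record is 192, under the 199 limit; the audit contains personal medical information — every condition holds. But applying paragraphs (i)–(o): (i) operates against (d): a current Standing Exemption Letter is held. (j) applies (the coverage ratio is 74%, under the 81% limit), but is itself disapplied by (k): (k) operates — a current Tier F Exemption Letter is held. (l) operates (a current Provisional Notice is held), but is set aside by (m): (m) applies — the reference index is 510, meeting the 492 threshold. (n) is engaged (the record's age is 21 years, meeting the 20 years threshold), but is overridden by (o): (o) operates — the reportable unit count is 16, meeting the 13 threshold. Exception (d) does not apply.
Every exception is unavailable, so the rule governs.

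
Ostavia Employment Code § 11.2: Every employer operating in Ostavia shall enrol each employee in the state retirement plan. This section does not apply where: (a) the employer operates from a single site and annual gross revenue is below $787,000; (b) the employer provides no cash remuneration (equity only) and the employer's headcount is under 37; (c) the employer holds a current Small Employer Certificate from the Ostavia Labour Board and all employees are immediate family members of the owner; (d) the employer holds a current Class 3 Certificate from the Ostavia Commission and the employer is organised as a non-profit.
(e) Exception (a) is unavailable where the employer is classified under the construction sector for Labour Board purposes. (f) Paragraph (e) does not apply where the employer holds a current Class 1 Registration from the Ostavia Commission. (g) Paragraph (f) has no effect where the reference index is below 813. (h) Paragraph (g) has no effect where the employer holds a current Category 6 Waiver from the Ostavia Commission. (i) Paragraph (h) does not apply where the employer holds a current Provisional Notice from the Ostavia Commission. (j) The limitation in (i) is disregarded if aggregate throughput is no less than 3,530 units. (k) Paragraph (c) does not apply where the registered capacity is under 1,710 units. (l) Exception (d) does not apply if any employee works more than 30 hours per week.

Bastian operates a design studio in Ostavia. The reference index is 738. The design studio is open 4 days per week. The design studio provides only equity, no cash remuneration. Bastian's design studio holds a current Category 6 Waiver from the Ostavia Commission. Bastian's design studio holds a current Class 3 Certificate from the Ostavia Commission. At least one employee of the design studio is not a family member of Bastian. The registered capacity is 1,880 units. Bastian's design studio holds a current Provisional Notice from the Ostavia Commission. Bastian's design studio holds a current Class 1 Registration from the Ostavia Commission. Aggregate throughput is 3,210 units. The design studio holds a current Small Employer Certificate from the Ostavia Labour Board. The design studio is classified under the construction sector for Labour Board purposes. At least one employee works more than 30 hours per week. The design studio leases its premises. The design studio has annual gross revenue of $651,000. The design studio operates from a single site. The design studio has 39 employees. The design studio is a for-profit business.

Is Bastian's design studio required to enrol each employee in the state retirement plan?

Yes — Bastian's design studio must enrol each employee in the state retirement plan.

All of (a)'s requirements are met (the employer operates from a single site; annual gross revenue is $651,000, below the $787,000 limit). But: (e) applies — the design studio is classified under the construction sector. (f) is engaged (a current Class 1 Registration is held), but is displaced by (g): (g) is engaged — the reference index is 738, below the 813 limit. (h) operates (a current Category 6 Waiver is held), but is displaced by (i): (i) operates against (h): a current Provisional Notice is held. (j), which would lift (i), is not engaged — aggregate throughput is 3,210 units, short of 3,530 units. Exception (a) does not apply.
Exception (b) requires that the employer's headcount is under 37; but the employer's headcount is 39, not under 37, so (b) is unavailable.
Exception (c) requires that all employees are immediate family members of the owner; but at least one employee is not a family member, so (c) is unavailable.
Exception (d) does not apply: the employer is for-profit.
None of the exceptions is available; § 11.2 applies in full.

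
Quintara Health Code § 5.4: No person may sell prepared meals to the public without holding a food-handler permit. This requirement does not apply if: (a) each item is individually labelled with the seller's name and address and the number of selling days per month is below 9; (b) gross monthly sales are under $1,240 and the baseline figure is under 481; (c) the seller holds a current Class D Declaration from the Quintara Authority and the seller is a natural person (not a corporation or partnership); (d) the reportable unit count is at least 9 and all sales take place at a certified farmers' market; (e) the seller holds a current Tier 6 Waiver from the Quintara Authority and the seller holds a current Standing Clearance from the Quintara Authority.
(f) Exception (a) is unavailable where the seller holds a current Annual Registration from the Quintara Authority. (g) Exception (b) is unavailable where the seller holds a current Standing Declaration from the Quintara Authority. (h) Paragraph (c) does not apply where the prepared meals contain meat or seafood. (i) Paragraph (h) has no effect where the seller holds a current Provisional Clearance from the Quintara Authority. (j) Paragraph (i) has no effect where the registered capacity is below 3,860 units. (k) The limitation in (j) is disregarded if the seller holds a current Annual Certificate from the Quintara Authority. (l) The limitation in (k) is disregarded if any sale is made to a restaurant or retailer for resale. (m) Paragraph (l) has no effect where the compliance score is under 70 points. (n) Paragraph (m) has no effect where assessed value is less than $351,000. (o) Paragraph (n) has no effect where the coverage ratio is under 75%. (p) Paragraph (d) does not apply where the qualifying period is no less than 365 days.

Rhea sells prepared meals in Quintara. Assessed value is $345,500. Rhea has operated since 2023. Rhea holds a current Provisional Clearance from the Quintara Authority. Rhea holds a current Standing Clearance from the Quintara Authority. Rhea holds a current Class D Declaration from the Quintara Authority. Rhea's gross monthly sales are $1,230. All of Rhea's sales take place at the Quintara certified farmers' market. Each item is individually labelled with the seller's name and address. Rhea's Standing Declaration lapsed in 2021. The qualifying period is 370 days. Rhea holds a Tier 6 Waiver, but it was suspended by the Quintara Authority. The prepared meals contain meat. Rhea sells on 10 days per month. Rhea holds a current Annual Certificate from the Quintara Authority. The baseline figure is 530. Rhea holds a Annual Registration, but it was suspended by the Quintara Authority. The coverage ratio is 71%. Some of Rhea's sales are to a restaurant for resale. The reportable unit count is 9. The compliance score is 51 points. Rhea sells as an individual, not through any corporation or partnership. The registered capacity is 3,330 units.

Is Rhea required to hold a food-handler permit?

No — exception (c) applies; Rhea is not required to hold a food-handler permit.

Exception (a) does not apply: the number of selling days per month is 10, not below 9.
Exception (b) requires that the baseline figure is under 481; but the baseline figure is 530, not under 481, so (b) is unavailable.
Exception (c): a current Class D Declaration is held; the seller is a natural person — every condition holds. Under paragraphs (h)–(o): (h) would limit (c) — the prepared meals contain meat — but (i) sets (h) aside: (i) operates against (h): a current Provisional Clearance is held. (j) is engaged (the registered capacity is 3,330 units, below the 3,860 units limit), but is displaced by (k): (k) operates against (j): a current Annual Certificate is held. (l) applies (some sales are to a restaurant for resale), but is itself disapplied by (m): (m) operates — the compliance score is 51 points, under the 70 points limit. (n) applies (assessed value is $345,500, less than the $351,000 limit), but is overridden by (o): (o) operates against (n): the coverage ratio is 71%, under the 75% limit. Exception (c) stands.
All of (d)'s requirements are met (the reportable unit count is 9, meeting the 9 threshold; all sales are at a certified farmers' market). Turning to paragraph (p): (p) operates against (d): the qualifying period is 370 days, meeting the 365 days threshold. (d) is therefore removed.
Exception (e) requires that the seller holds a current Tier 6 Waiver from the Quintara Authority; but the Tier 6 Waiver is not current, so (e) is unavailable.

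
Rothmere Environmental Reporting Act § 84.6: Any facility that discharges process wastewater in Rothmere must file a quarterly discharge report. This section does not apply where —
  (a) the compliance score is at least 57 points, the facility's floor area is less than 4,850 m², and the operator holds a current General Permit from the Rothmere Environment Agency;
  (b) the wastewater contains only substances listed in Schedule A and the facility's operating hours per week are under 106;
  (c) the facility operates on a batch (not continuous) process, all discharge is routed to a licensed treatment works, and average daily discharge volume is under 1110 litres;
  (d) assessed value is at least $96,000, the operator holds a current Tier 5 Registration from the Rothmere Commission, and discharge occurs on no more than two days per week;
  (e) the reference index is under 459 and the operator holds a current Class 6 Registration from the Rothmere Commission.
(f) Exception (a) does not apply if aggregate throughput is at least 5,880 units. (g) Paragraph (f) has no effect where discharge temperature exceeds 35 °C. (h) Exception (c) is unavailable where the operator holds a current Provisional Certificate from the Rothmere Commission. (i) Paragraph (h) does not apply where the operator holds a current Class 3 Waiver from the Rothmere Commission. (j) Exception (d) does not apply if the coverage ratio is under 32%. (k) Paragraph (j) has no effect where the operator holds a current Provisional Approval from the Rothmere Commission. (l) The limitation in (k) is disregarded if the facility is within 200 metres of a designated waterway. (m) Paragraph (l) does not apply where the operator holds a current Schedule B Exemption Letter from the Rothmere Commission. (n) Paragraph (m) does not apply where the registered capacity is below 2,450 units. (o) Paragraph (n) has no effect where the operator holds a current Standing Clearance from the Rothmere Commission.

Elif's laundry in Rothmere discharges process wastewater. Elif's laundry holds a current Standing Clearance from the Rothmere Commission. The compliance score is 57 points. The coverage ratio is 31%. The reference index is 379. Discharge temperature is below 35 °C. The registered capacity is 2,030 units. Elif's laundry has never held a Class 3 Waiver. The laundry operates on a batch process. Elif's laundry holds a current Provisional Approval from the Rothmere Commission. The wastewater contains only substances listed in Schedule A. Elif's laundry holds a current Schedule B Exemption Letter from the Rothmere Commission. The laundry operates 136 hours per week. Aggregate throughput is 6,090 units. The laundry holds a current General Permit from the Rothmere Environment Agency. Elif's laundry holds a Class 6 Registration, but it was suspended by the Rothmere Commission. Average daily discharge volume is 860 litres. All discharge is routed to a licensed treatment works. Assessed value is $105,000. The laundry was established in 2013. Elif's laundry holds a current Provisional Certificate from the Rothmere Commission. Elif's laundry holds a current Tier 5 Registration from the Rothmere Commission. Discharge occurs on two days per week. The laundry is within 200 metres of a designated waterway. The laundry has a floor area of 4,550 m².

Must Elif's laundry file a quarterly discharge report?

Exception (a)'s conditions are all satisfied: the compliance score is 57 points, meeting the 57 points threshold; the facility's floor area is 4,550 m², less than the 4,850 m² limit; a current General Permit is held. Turning to paragraphs (f)–(g): (f) operates against (a): aggregate throughput is 6,090 units, meeting the 5,880 units threshold. (g) is inapplicable (discharge temperature is below 35 °C), so (f) stands. Exception (a) does not apply.
Exception (b) does not apply: the facility's operating hours per week are 136, not under 106.
Exception (c)'s conditions are all satisfied: the facility operates on a batch process; discharge is routed to a licensed treatment works; average daily discharge volume is 860 litres, under the 1110 litres limit. Turning to paragraphs (h)–(i): (h) is triggered — a current Provisional Certificate is held. (i) is not triggered (no current Class 3 Waiver is held), so (h) stands. Exception (c) does not apply.
Exception (d) is satisfied on its face — assessed value is $105,000, meeting the $96,000 threshold; a current Tier 5 Registration is held; discharge occurs on no more than two days per week. As to paragraphs (j)–(o): (j) applies (the coverage ratio is 31%, under the 32% limit), but is itself disapplied by (k): (k) is engaged — a current Provisional Approval is held. (l) is triggered (the laundry is within 200 m of a designated waterway), but is overridden by (m): (m) operates — a current Schedule B Exemption Letter is held. (n) is engaged (the registered capacity is 2,030 units, below the 2,450 units limit), but is displaced by (o): (o) operates against (n): a current Standing Clearance is held. (d) remains available.
Exception (e) requires that the operator holds a current Class 6 Registration from the Rothmere Commission; but the Class 6 Registration is not current, so (e) is unavailable.

No — exception (d) applies; Elif's laundry is not required to file a quarterly discharge report.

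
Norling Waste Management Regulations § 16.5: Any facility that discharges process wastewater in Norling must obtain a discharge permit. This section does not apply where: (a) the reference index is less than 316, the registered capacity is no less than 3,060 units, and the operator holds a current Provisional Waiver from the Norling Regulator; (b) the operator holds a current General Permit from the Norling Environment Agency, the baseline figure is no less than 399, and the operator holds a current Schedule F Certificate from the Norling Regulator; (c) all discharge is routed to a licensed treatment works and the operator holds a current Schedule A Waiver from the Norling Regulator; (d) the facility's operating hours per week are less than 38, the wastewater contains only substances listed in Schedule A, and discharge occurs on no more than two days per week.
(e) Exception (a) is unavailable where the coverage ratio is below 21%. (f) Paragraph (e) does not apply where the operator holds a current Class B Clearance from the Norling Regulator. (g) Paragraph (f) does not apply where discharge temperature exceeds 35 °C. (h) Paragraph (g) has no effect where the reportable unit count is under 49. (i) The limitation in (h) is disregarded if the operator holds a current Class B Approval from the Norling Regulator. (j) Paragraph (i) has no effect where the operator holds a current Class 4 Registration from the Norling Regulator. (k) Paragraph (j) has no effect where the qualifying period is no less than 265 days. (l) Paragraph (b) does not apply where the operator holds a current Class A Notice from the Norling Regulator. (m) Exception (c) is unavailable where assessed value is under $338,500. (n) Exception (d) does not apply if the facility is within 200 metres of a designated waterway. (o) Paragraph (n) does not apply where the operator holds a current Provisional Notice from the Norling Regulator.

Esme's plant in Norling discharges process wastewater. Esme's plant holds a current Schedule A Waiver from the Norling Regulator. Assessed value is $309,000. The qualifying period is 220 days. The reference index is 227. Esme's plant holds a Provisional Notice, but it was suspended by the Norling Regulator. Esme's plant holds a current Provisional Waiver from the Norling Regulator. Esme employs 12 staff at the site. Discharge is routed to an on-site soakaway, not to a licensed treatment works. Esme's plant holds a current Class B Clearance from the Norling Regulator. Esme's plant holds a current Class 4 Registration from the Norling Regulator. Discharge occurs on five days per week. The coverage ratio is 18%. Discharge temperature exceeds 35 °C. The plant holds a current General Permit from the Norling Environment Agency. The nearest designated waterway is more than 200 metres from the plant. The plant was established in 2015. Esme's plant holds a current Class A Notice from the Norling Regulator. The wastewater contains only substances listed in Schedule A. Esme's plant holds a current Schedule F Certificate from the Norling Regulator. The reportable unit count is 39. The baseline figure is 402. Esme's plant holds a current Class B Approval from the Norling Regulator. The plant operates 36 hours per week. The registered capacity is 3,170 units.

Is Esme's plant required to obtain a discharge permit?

No — exception (a) applies; Esme's plant is not required to obtain a discharge permit.

Exception (a): the reference index is 227, less than the 316 limit; the registered capacity is 3,170 units, meeting the 3,060 units threshold; a current Provisional Waiver is held — every condition holds. As to paragraphs (e)–(k): (e) applies (the coverage ratio is 18%, below the 21% limit), but is itself disapplied by (f): (f) operates against (e): a current Class B Clearance is held. (g) would limit (f) — discharge temperature exceeds 35 °C — but (h) sets (g) aside: (h) operates against (g): the reportable unit count is 39, under the 49 limit. (i) would limit (h) — a current Class B Approval is held — but (j) sets (i) aside: (j) operates against (i): a current Class 4 Registration is held. (k), which would lift (j), is not triggered — the qualifying period is 220 days, short of 265 days. Exception (a) stands.
All of (b)'s requirements are met (a current General Permit is held; the baseline figure is 402, meeting the 399 threshold; a current Schedule F Certificate is held). Turning to paragraph (l): (l) is triggered — a current Class A Notice is held. So (b) is unavailable.
Exception (c) does not apply: discharge is not routed to a licensed treatment works.
Exception (d) does not apply: discharge occurs on five days per week.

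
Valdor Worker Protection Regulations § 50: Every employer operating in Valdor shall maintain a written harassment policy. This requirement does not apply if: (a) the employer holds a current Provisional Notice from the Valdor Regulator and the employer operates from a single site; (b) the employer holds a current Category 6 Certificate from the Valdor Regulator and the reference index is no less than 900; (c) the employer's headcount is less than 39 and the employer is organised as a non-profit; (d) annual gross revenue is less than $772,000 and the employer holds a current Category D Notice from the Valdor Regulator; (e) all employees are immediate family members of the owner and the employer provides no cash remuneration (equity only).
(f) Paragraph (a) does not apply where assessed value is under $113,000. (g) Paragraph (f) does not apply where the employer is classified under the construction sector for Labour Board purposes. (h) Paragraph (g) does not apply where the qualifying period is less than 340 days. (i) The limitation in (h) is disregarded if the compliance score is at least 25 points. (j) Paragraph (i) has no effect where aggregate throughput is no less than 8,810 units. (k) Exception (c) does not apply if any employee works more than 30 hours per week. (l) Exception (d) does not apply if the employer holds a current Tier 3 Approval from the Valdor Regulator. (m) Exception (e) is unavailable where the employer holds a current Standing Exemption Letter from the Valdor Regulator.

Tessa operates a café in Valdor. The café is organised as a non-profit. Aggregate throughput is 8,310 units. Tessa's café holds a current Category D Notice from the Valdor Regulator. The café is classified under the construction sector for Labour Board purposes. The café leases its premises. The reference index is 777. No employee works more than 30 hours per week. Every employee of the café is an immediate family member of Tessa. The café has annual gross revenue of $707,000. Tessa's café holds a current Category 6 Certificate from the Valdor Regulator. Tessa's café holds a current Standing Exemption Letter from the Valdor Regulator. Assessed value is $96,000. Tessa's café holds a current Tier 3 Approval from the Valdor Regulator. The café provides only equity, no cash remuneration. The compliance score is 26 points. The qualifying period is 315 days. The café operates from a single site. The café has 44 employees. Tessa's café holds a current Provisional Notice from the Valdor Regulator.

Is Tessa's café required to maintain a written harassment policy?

No — exception (a) applies; Tessa's café is not required to maintain a written harassment policy.

Exception (a): a current Provisional Notice is held; the employer operates from a single site — every condition holds. Applying paragraphs (f)–(j): (f) would limit (a) — assessed value is $96,000, under the $113,000 limit — but (g) sets (f) aside: (g) operates — the café is classified under the construction sector. (h) applies (the qualifying period is 315 days, less than the 340 days limit), but is itself disapplied by (i): (i) operates against (h): the compliance score is 26 points, meeting the 25 points threshold. (j) does not operate here (aggregate throughput is 8,310 units, short of 8,810 units), so (i) stands. Exception (a) stands.
Exception (b) fails — the reference index is 777, short of 900.
Exception (c) does not apply: the employer's headcount is 44, not less than 39.
All of (d)'s requirements are met (annual gross revenue is $707,000, less than the $772,000 limit; a current Category D Notice is held). But: (l) operates against (d): a current Tier 3 Approval is held. (d) is therefore removed.
Exception (e): every employee is an immediate family member; remuneration is equity-only — every condition holds. But applying paragraph (m): (m) is engaged — a current Standing Exemption Letter is held. (e) is therefore removed.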